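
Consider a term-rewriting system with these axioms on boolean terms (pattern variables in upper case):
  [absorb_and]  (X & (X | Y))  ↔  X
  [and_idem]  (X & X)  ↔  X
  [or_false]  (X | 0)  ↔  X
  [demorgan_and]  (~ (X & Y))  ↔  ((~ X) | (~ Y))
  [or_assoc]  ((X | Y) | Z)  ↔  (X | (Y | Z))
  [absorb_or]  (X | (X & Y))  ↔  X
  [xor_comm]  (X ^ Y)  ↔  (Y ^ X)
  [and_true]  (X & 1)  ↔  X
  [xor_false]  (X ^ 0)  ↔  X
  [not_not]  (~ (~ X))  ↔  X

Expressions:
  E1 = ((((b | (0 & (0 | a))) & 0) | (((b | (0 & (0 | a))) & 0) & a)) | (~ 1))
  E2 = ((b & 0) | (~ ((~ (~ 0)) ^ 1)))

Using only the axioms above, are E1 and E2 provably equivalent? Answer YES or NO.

step 1: absorb_or (→) rewrites (((b | (0 & (0 | a))) & 0) | (((b | (0 & (0 | a))) & 0) & a)) into ((b | (0 & (0 | a))) & 0), now (((b | (0 & (0 | a))) & 0) | (~ 1))
step 2: absorb_and (→) rewrites (0 & (0 | a)) into 0, now (((b | 0) & 0) | (~ 1))
step 3: or_false (→) rewrites (b | 0) into b, now ((b & 0) | (~ 1))
step 4: xor_false (←) rewrites 1 into (1 ^ 0), now ((b & 0) | (~ (1 ^ 0)))
step 5: not_not (←) rewrites 0 into (~ (~ 0)), now ((b & 0) | (~ (1 ^ (~ (~ 0)))))
step 6: xor_comm (→) rewrites (1 ^ (~ (~ 0))) into ((~ (~ 0)) ^ 1), which is E2

YES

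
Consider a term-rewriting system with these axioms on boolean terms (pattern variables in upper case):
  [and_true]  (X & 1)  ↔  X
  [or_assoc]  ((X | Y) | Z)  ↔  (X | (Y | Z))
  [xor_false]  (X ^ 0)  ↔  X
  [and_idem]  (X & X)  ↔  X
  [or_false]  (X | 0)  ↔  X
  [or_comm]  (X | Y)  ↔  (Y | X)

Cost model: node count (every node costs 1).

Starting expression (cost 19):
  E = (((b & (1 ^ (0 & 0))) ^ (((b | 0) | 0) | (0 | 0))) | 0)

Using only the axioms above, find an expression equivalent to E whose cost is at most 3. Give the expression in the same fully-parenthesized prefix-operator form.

(1) (((b & (1 ^ (0 & 0))) ^ (((b | 0) | 0) | (0 | 0))) | 0)  =[or_false →]=  ((b & (1 ^ (0 & 0))) ^ (((b | 0) | 0) | (0 | 0)))
(2) (0 & 0)  =[and_idem →]=  0    ⊢ ((b & (1 ^ 0)) ^ (((b | 0) | 0) | (0 | 0)))
(3) (b | 0)  =[or_false →]=  b    ⊢ ((b & (1 ^ 0)) ^ ((b | 0) | (0 | 0)))
(4) (b | 0)  =[or_false →]=  b    ⊢ ((b & (1 ^ 0)) ^ (b | (0 | 0)))
(5) (1 ^ 0)  =[xor_false →]=  1    ⊢ ((b & 1) ^ (b | (0 | 0)))
(6) (0 | 0)  =[or_false →]=  0    ⊢ ((b & 1) ^ (b | 0))
(7) (b | 0)  =[or_false →]=  b    ⊢ ((b & 1) ^ b)
(8) (b & 1)  =[and_true →]=  b    ⊢ cost 3, within 3

(b ^ b)   [cost 3]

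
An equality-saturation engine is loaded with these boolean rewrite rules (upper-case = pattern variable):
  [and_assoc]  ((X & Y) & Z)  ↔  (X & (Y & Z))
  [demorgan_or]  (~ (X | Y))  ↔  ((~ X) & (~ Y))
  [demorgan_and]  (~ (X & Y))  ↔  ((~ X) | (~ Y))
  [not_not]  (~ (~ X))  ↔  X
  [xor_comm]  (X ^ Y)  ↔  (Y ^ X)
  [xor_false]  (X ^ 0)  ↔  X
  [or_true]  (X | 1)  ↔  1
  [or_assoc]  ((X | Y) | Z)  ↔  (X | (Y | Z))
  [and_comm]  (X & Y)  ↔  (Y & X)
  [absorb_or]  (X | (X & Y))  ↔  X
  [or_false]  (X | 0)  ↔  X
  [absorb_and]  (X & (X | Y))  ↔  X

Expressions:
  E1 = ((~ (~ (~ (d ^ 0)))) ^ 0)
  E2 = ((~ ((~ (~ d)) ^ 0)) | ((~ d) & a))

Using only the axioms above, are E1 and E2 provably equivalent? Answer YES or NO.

step 1: xor_false (→) rewrites (d ^ 0) into d, now ((~ (~ (~ d))) ^ 0)
step 2: xor_false (→) rewrites ((~ (~ (~ d))) ^ 0) into (~ (~ (~ d)))
step 3: not_not (→) rewrites (~ (~ (~ d))) into (~ d)
step 4: absorb_or (←) rewrites (~ d) into ((~ d) | ((~ d) & a))
step 5: not_not (←) rewrites d into (~ (~ d)), now ((~ (~ (~ d))) | ((~ d) & a))
step 6: xor_false (←) rewrites (~ (~ d)) into ((~ (~ d)) ^ 0), which is E2

YES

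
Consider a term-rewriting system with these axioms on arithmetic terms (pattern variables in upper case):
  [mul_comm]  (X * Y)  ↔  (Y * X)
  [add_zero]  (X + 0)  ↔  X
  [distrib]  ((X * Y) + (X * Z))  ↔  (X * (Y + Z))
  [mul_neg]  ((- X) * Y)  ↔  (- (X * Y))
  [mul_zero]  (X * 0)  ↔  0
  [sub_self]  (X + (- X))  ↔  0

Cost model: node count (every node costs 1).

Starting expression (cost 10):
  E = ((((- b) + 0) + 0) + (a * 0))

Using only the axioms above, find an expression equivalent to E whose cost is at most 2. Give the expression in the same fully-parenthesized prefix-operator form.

(- b)   [cost 2]

(1) ((- b) + 0)  =[add_zero →]=  (- b)    ⊢ (((- b) + 0) + (a * 0))
(2) ((- b) + 0)  =[add_zero →]=  (- b)    ⊢ ((- b) + (a * 0))
(3) (a * 0)  =[mul_zero →]=  0    ⊢ ((- b) + 0)
(4) ((- b) + 0)  =[add_zero →]=  (- b)    ⊢ cost 2, within 2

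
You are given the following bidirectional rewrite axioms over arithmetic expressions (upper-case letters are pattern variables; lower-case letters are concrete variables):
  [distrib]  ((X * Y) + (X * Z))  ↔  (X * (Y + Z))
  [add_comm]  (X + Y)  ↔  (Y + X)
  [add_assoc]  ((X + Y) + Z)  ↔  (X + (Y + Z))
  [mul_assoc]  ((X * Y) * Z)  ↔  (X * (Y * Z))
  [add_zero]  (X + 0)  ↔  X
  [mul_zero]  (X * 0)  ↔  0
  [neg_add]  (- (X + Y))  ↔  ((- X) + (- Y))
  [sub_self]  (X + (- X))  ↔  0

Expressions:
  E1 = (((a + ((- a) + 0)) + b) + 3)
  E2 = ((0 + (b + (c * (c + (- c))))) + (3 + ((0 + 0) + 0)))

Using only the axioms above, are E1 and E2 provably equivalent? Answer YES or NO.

YES

(1) ((- a) + 0)  =[add_zero →]=  (- a)    ⊢ (((a + (- a)) + b) + 3)
(2) (a + (- a))  =[sub_self →]=  0    ⊢ ((0 + b) + 3)
(3) (0 + b)  =[add_comm →]=  (b + 0)    ⊢ ((b + 0) + 3)
(4) ((b + 0) + 3)  =[add_assoc →]=  (b + (0 + 3))
(5) (0 + 3)  =[add_comm →]=  (3 + 0)    ⊢ (b + (3 + 0))
(6) b  =[add_zero ←]=  (b + 0)    ⊢ ((b + 0) + (3 + 0))
(7) (b + 0)  =[add_zero ←]=  ((b + 0) + 0)    ⊢ (((b + 0) + 0) + (3 + 0))
(8) ((b + 0) + 0)  =[add_comm →]=  (0 + (b + 0))    ⊢ ((0 + (b + 0)) + (3 + 0))
(9) 0  =[add_zero ←]=  (0 + 0)    ⊢ ((0 + (b + 0)) + (3 + (0 + 0)))
(10) 0  =[mul_zero ←]=  (c * 0)    ⊢ ((0 + (b + (c * 0))) + (3 + (0 + 0)))
(11) 0  =[add_zero ←]=  (0 + 0)    ⊢ ((0 + (b + (c * 0))) + (3 + ((0 + 0) + 0)))
(12) 0  =[sub_self ←]=  (c + (- c))    ⊢ E2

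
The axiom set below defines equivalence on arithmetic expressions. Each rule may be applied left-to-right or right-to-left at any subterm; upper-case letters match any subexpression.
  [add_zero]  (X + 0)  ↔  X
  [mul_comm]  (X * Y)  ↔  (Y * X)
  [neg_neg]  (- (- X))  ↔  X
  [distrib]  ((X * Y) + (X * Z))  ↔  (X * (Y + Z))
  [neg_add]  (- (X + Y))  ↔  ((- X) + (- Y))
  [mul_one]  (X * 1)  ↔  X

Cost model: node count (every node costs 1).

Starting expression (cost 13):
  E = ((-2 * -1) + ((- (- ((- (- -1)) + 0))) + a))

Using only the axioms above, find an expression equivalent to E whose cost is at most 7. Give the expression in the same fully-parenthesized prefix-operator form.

step 1: add_zero (→) rewrites ((- (- -1)) + 0) into (- (- -1)), now ((-2 * -1) + ((- (- (- (- -1)))) + a))
step 2: neg_neg (→) rewrites (- (- (- (- -1)))) into (- (- -1)), now ((-2 * -1) + ((- (- -1)) + a))
step 3: neg_neg (→) rewrites (- (- -1)) into -1, reaching cost 7 (bound 7)

((-2 * -1) + (-1 + a))   [cost 7]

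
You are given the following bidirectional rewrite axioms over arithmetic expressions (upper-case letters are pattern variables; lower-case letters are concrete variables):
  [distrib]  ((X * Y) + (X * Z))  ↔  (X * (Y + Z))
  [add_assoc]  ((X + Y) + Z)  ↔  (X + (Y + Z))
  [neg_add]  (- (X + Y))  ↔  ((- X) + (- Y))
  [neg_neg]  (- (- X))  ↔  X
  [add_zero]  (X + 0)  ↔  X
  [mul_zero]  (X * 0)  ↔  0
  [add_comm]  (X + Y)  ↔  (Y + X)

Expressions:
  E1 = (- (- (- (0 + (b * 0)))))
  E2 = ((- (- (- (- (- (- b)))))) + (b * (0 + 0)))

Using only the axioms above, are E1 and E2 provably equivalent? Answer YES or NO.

NO

The axioms are sound identities: if E1 ↔* E2 then E1 and E2 evaluate identically under any assignment.
Under b=1: E1 evaluates to 0, E2 to 1. Distinct ⇒ no rewrite sequence connects them.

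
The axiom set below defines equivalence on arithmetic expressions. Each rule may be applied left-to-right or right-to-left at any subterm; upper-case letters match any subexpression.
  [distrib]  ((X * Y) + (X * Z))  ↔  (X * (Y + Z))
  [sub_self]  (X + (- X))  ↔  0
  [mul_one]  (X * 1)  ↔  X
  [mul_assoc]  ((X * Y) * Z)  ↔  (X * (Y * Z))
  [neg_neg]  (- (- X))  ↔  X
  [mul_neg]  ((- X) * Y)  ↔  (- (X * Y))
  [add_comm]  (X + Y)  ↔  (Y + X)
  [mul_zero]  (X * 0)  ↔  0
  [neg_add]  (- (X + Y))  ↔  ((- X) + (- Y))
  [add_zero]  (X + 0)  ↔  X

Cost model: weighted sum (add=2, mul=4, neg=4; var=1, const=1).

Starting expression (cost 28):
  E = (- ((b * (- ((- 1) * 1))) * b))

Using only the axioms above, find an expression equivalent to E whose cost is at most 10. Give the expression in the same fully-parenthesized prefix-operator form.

(- (b * b))   [cost 10]

1. [mul_one →] ((- 1) * 1)  →  (- 1);  E = (- ((b * (- (- 1))) * b))
2. [neg_neg →] (- (- 1))  →  1;  E = (- ((b * 1) * b))
3. [mul_one →] (b * 1)  →  b;  cost 10 ≤ 10, done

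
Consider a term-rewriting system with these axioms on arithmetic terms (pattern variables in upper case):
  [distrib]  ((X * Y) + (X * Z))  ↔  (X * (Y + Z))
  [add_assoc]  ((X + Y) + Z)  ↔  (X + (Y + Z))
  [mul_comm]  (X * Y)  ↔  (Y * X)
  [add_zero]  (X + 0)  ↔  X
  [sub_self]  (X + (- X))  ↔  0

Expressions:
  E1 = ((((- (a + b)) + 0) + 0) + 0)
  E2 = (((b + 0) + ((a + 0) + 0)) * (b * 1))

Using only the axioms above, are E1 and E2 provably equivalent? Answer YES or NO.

All listed rules preserve value, hence provable equivalence implies equal values everywhere; look for a separating assignment.
a=0, b=1 gives E1 ↦ -1, E2 ↦ 1; values differ ⇒ not provably equivalent.

NO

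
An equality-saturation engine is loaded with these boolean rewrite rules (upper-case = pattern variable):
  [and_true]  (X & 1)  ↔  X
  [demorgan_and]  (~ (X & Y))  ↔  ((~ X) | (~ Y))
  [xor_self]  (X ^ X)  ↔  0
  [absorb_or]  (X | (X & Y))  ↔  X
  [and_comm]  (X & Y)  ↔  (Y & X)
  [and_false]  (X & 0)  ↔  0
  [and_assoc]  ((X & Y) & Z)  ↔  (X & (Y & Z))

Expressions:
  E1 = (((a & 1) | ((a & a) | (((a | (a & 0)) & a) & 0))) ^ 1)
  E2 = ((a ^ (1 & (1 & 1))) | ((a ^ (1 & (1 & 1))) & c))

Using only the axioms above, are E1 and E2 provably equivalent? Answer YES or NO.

1. [absorb_or →] (a | (a & 0))  →  a;  E1 = (((a & 1) | ((a & a) | ((a & a) & 0))) ^ 1)
2. [and_true →] (a & 1)  →  a;  E1 = ((a | ((a & a) | ((a & a) & 0))) ^ 1)
3. [absorb_or →] ((a & a) | ((a & a) & 0))  →  (a & a);  E1 = ((a | (a & a)) ^ 1)
4. [absorb_or →] (a | (a & a))  →  a;  E1 = (a ^ 1)
5. [and_true ←] 1  →  (1 & 1);  E1 = (a ^ (1 & 1))
6. [and_true ←] 1  →  (1 & 1);  E1 = (a ^ (1 & (1 & 1)))
7. [absorb_or ←] (a ^ (1 & (1 & 1)))  →  ((a ^ (1 & (1 & 1))) | ((a ^ (1 & (1 & 1))) & c));  this is E2

YES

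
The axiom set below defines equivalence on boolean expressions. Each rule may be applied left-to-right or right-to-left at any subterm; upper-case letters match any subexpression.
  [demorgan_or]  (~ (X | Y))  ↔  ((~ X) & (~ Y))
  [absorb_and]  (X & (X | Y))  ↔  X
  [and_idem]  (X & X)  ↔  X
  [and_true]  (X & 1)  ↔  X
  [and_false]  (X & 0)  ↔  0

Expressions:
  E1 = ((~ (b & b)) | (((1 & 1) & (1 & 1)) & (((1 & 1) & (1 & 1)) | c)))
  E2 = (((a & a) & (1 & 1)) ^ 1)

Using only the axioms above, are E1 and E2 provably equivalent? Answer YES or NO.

NO

The axioms are sound identities: if E1 ↔* E2 then E1 and E2 evaluate identically under any assignment.
Under a=1, b=0, c=0: E1 evaluates to 1, E2 to 0. Distinct ⇒ no rewrite sequence connects them.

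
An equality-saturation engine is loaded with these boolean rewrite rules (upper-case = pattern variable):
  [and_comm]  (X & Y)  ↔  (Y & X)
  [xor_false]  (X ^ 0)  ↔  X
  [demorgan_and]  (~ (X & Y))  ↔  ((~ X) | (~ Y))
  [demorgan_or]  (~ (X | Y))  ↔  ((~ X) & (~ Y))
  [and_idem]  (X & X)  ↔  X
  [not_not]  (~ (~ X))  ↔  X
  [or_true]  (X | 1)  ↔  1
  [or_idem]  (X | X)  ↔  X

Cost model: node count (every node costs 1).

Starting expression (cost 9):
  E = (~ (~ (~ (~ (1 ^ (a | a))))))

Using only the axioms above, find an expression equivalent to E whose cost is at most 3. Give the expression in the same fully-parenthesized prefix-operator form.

(1 ^ a)   [cost 3]

(1) (~ (~ (~ (~ (1 ^ (a | a))))))  =[not_not →]=  (~ (~ (1 ^ (a | a))))
(2) (~ (~ (1 ^ (a | a))))  =[not_not →]=  (1 ^ (a | a))
(3) (a | a)  =[or_idem →]=  a    ⊢ cost 3, within 3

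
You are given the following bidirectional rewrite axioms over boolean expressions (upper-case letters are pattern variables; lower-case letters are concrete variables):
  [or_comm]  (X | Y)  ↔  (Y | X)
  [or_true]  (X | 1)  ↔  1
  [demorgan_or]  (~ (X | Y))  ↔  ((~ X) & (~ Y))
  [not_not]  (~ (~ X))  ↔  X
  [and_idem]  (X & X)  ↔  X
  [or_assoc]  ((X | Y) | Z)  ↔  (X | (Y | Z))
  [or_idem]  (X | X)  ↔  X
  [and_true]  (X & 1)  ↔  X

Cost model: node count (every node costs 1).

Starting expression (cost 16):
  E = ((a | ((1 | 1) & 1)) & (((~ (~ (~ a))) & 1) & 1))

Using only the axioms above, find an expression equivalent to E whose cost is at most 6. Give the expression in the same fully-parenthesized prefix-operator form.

step 1: and_true (→) rewrites (((~ (~ (~ a))) & 1) & 1) into ((~ (~ (~ a))) & 1), now ((a | ((1 | 1) & 1)) & ((~ (~ (~ a))) & 1))
step 2: and_true (→) rewrites ((1 | 1) & 1) into (1 | 1), now ((a | (1 | 1)) & ((~ (~ (~ a))) & 1))
step 3: and_true (→) rewrites ((~ (~ (~ a))) & 1) into (~ (~ (~ a))), now ((a | (1 | 1)) & (~ (~ (~ a))))
step 4: or_idem (→) rewrites (1 | 1) into 1, now ((a | 1) & (~ (~ (~ a))))
step 5: not_not (→) rewrites (~ (~ a)) into a, reaching cost 6 (bound 6)

((a | 1) & (~ a))   [cost 6]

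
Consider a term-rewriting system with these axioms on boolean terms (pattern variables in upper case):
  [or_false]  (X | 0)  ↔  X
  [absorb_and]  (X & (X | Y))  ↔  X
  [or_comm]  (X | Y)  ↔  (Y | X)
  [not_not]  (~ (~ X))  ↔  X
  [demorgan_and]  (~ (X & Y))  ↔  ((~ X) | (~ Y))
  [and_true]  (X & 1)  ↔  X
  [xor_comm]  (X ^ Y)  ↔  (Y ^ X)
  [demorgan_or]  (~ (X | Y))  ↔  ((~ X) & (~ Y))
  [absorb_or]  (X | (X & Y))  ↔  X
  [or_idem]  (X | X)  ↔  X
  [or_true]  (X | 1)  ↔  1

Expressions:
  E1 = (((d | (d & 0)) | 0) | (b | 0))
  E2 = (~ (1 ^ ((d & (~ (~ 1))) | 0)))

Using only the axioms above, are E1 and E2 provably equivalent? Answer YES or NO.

Every axiom is a valid identity, so a rewrite proof would force E1 and E2 to agree under every assignment.
At b=1, d=0: E1 = 1 but E2 = 0; they differ, so no derivation exists.

NO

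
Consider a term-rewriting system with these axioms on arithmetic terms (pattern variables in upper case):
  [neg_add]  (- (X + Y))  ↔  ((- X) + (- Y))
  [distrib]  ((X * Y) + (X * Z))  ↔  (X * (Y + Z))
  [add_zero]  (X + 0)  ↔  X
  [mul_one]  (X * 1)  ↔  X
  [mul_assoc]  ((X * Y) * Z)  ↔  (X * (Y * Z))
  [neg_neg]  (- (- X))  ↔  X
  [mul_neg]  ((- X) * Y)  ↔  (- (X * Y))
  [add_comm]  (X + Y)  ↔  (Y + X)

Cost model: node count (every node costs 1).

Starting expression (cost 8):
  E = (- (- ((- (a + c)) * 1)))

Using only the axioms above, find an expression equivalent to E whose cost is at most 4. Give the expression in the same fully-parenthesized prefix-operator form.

step 1: neg_neg (→) rewrites (- (- ((- (a + c)) * 1))) into ((- (a + c)) * 1)
step 2: add_comm (→) rewrites (a + c) into (c + a), now ((- (c + a)) * 1)
step 3: mul_one (→) rewrites ((- (c + a)) * 1) into (- (c + a)), reaching cost 4 (bound 4)

(- (c + a))   [cost 4]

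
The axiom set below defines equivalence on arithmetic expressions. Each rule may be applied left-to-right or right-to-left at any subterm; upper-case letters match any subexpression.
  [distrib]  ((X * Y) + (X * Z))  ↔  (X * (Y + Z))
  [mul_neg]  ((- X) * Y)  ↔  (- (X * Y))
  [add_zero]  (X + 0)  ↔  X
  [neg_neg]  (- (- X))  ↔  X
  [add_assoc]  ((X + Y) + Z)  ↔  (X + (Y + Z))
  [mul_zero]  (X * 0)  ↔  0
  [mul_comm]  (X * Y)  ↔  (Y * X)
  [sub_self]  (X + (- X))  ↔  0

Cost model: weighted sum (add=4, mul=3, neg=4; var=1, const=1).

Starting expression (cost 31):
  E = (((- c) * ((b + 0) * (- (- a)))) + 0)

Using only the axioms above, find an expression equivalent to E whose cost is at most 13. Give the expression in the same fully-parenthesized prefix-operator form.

((- c) * (b * a))   [cost 13]

1. [add_zero →] (b + 0)  →  b;  E = (((- c) * (b * (- (- a)))) + 0)
2. [neg_neg →] (- (- a))  →  a;  E = (((- c) * (b * a)) + 0)
3. [add_zero →] (((- c) * (b * a)) + 0)  →  ((- c) * (b * a));  cost 13 ≤ 13, done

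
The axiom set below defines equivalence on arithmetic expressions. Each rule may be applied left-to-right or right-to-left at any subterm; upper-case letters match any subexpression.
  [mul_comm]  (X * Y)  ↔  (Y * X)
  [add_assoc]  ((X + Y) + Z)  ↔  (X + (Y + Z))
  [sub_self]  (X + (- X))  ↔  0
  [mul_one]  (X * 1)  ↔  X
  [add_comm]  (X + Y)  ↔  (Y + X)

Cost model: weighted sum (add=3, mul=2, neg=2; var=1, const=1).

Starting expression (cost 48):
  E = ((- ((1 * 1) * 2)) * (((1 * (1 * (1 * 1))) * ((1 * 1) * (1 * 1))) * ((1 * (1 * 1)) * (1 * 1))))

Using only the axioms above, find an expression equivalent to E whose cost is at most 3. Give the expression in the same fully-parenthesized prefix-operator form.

(1) (1 * 1)  =[mul_one →]=  1    ⊢ ((- ((1 * 1) * 2)) * (((1 * (1 * 1)) * ((1 * 1) * (1 * 1))) * ((1 * (1 * 1)) * (1 * 1))))
(2) (1 * 1)  =[mul_one →]=  1    ⊢ ((- ((1 * 1) * 2)) * (((1 * (1 * 1)) * (1 * (1 * 1))) * ((1 * (1 * 1)) * (1 * 1))))
(3) (1 * (1 * 1))  =[mul_comm →]=  ((1 * 1) * 1)    ⊢ ((- ((1 * 1) * 2)) * (((1 * (1 * 1)) * (1 * (1 * 1))) * (((1 * 1) * 1) * (1 * 1))))
(4) (1 * 1)  =[mul_one →]=  1    ⊢ ((- ((1 * 1) * 2)) * (((1 * (1 * 1)) * (1 * (1 * 1))) * ((1 * 1) * (1 * 1))))
(5) (1 * (1 * 1))  =[mul_comm →]=  ((1 * 1) * 1)    ⊢ ((- ((1 * 1) * 2)) * (((1 * (1 * 1)) * ((1 * 1) * 1)) * ((1 * 1) * (1 * 1))))
(6) (1 * 1)  =[mul_one →]=  1    ⊢ ((- ((1 * 1) * 2)) * (((1 * (1 * 1)) * ((1 * 1) * 1)) * ((1 * 1) * 1)))
(7) (1 * 1)  =[mul_one →]=  1    ⊢ ((- ((1 * 1) * 2)) * (((1 * (1 * 1)) * (1 * 1)) * ((1 * 1) * 1)))
(8) (1 * (1 * 1))  =[mul_comm →]=  ((1 * 1) * 1)    ⊢ ((- ((1 * 1) * 2)) * ((((1 * 1) * 1) * (1 * 1)) * ((1 * 1) * 1)))
(9) ((1 * 1) * 1)  =[mul_one →]=  (1 * 1)    ⊢ ((- ((1 * 1) * 2)) * ((((1 * 1) * 1) * (1 * 1)) * (1 * 1)))
(10) (1 * 1)  =[mul_one →]=  1    ⊢ ((- ((1 * 1) * 2)) * (((1 * 1) * (1 * 1)) * (1 * 1)))
(11) (1 * 1)  =[mul_one →]=  1    ⊢ ((- (1 * 2)) * (((1 * 1) * (1 * 1)) * (1 * 1)))
(12) (1 * 1)  =[mul_one →]=  1    ⊢ ((- (1 * 2)) * (((1 * 1) * 1) * (1 * 1)))
(13) (1 * 1)  =[mul_one →]=  1    ⊢ ((- (1 * 2)) * (((1 * 1) * 1) * 1))
(14) ((1 * 1) * 1)  =[mul_one →]=  (1 * 1)    ⊢ ((- (1 * 2)) * ((1 * 1) * 1))
(15) (1 * 2)  =[mul_comm →]=  (2 * 1)    ⊢ ((- (2 * 1)) * ((1 * 1) * 1))
(16) ((1 * 1) * 1)  =[mul_one →]=  (1 * 1)    ⊢ ((- (2 * 1)) * (1 * 1))
(17) (2 * 1)  =[mul_one →]=  2    ⊢ ((- 2) * (1 * 1))
(18) (1 * 1)  =[mul_one →]=  1    ⊢ ((- 2) * 1)
(19) ((- 2) * 1)  =[mul_one →]=  (- 2)    ⊢ cost 3, within 3

(- 2)   [cost 3]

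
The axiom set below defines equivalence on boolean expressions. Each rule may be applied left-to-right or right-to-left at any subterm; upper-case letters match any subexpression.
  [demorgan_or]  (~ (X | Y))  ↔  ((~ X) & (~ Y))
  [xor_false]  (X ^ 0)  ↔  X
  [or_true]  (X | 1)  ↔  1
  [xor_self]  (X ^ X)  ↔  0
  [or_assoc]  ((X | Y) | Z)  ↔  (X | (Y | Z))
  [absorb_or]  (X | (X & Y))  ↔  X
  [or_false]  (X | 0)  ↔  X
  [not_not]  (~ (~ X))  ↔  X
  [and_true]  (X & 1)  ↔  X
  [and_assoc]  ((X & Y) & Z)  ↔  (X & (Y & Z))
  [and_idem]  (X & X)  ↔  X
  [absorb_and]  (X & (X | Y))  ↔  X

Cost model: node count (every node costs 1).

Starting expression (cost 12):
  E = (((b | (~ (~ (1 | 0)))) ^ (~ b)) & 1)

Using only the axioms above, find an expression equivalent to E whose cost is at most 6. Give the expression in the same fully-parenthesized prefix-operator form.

1. [or_false →] (1 | 0)  →  1;  E = (((b | (~ (~ 1))) ^ (~ b)) & 1)
2. [not_not →] (~ (~ 1))  →  1;  E = (((b | 1) ^ (~ b)) & 1)
3. [and_true →] (((b | 1) ^ (~ b)) & 1)  →  ((b | 1) ^ (~ b));  cost 6 ≤ 6, done

((b | 1) ^ (~ b))   [cost 6]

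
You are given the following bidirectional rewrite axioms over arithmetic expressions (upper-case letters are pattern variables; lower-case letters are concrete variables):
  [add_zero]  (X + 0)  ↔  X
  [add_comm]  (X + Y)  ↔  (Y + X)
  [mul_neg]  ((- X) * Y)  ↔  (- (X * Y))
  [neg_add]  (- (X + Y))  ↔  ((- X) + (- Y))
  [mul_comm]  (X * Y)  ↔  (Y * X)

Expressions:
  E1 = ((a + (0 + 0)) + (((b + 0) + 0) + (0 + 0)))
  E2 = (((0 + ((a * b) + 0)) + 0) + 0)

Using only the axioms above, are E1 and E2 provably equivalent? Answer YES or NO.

All listed rules preserve value, hence provable equivalence implies equal values everywhere; look for a separating assignment.
a=0, b=1 gives E1 ↦ 1, E2 ↦ 0; values differ ⇒ not provably equivalent.

NO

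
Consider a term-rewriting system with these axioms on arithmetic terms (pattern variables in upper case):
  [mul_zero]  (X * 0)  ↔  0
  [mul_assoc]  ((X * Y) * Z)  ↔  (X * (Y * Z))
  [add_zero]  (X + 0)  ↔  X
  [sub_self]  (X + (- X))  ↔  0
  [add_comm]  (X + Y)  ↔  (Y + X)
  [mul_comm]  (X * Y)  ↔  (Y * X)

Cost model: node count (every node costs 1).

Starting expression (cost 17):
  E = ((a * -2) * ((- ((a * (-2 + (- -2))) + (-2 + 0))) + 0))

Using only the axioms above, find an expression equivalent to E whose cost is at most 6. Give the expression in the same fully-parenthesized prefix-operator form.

((- -2) * (a * -2))   [cost 6]

1. [sub_self →] (-2 + (- -2))  →  0;  E = ((a * -2) * ((- ((a * 0) + (-2 + 0))) + 0))
2. [add_zero →] (-2 + 0)  →  -2;  E = ((a * -2) * ((- ((a * 0) + -2)) + 0))
3. [mul_comm →] ((a * -2) * ((- ((a * 0) + -2)) + 0))  →  (((- ((a * 0) + -2)) + 0) * (a * -2))
4. [add_comm →] ((a * 0) + -2)  →  (-2 + (a * 0));  E = (((- (-2 + (a * 0))) + 0) * (a * -2))
5. [add_zero →] ((- (-2 + (a * 0))) + 0)  →  (- (-2 + (a * 0)));  E = ((- (-2 + (a * 0))) * (a * -2))
6. [mul_zero →] (a * 0)  →  0;  E = ((- (-2 + 0)) * (a * -2))
7. [add_zero →] (-2 + 0)  →  -2;  cost 6 ≤ 6, done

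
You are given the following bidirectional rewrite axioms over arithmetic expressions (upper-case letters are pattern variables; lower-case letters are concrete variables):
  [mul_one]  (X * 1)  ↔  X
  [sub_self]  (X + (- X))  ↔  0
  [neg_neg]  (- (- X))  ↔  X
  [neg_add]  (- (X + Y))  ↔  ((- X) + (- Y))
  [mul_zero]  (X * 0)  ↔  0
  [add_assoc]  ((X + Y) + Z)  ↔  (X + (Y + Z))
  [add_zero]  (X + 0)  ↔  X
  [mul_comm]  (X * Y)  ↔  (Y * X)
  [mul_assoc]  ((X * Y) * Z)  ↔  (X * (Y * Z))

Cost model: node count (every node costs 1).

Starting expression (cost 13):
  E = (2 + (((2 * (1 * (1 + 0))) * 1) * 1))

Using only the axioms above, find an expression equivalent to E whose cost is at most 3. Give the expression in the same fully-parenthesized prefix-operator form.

1. [mul_one →] (((2 * (1 * (1 + 0))) * 1) * 1)  →  ((2 * (1 * (1 + 0))) * 1);  E = (2 + ((2 * (1 * (1 + 0))) * 1))
2. [add_zero →] (1 + 0)  →  1;  E = (2 + ((2 * (1 * 1)) * 1))
3. [mul_one →] ((2 * (1 * 1)) * 1)  →  (2 * (1 * 1));  E = (2 + (2 * (1 * 1)))
4. [mul_one →] (1 * 1)  →  1;  E = (2 + (2 * 1))
5. [mul_one →] (2 * 1)  →  2;  cost 3 ≤ 3, done

(2 + 2)   [cost 3]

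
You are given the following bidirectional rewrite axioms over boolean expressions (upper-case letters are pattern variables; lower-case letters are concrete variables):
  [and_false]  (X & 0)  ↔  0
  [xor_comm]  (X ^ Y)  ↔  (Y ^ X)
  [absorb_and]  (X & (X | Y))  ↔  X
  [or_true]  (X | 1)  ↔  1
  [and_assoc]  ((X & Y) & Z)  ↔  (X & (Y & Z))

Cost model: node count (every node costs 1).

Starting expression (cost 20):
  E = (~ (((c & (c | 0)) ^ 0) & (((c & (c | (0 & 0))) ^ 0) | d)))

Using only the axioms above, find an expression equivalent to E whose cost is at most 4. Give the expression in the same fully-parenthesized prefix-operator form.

1. [and_false →] (0 & 0)  →  0;  E = (~ (((c & (c | 0)) ^ 0) & (((c & (c | 0)) ^ 0) | d)))
2. [absorb_and →] (((c & (c | 0)) ^ 0) & (((c & (c | 0)) ^ 0) | d))  →  ((c & (c | 0)) ^ 0);  E = (~ ((c & (c | 0)) ^ 0))
3. [absorb_and →] (c & (c | 0))  →  c;  cost 4 ≤ 4, done

(~ (c ^ 0))   [cost 4]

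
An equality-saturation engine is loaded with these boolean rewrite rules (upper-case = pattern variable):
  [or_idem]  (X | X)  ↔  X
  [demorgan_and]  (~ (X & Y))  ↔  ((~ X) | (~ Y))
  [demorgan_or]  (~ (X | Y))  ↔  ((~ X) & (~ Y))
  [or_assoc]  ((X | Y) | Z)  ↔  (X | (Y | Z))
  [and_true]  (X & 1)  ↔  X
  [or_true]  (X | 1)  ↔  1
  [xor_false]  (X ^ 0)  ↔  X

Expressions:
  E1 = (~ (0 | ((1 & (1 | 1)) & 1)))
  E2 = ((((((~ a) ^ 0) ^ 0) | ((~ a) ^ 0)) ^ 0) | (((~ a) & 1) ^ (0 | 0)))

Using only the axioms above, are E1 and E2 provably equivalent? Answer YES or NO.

NO

The axioms are sound identities: if E1 ↔* E2 then E1 and E2 evaluate identically under any assignment.
Under a=0: E1 evaluates to 0, E2 to 1. Distinct ⇒ no rewrite sequence connects them.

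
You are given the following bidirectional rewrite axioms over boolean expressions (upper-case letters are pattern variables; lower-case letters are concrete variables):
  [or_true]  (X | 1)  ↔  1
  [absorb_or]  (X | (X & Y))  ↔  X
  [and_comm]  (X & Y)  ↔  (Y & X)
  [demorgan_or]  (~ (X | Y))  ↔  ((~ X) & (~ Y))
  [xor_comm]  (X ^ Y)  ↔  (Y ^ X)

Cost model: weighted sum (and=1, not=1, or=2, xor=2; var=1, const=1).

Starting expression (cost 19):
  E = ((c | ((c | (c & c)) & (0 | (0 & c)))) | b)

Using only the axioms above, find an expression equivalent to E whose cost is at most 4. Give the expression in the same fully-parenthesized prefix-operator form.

(c | b)   [cost 4]

1. [absorb_or →] (0 | (0 & c))  →  0;  E = ((c | ((c | (c & c)) & 0)) | b)
2. [absorb_or →] (c | (c & c))  →  c;  E = ((c | (c & 0)) | b)
3. [absorb_or →] (c | (c & 0))  →  c;  cost 4 ≤ 4, done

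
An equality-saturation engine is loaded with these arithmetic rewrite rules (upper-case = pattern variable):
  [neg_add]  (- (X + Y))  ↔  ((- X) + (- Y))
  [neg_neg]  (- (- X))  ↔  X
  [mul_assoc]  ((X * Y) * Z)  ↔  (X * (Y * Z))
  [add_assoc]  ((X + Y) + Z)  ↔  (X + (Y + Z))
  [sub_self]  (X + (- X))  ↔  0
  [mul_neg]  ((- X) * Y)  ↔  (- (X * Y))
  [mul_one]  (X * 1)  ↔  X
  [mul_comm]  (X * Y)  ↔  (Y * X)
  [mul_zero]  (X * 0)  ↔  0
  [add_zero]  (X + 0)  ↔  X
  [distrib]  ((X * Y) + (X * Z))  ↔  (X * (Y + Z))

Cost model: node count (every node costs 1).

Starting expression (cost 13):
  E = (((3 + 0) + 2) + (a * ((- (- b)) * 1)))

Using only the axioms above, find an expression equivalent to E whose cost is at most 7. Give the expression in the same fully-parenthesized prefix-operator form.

((3 + 2) + (a * b))   [cost 7]

1. [neg_neg →] (- (- b))  →  b;  E = (((3 + 0) + 2) + (a * (b * 1)))
2. [mul_one →] (b * 1)  →  b;  E = (((3 + 0) + 2) + (a * b))
3. [add_zero →] (3 + 0)  →  3;  cost 7 ≤ 7, done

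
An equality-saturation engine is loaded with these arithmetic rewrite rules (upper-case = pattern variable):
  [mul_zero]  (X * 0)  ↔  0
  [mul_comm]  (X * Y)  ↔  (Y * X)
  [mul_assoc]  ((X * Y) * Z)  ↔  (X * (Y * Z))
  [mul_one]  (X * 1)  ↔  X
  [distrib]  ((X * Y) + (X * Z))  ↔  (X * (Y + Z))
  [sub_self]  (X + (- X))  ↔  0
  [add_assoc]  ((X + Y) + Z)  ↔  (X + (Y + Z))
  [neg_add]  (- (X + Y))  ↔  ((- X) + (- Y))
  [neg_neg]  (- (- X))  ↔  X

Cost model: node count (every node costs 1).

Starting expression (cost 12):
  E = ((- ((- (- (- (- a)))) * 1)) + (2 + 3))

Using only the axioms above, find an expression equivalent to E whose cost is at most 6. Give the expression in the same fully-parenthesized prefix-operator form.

((- a) + (2 + 3))   [cost 6]

1. [mul_one →] ((- (- (- (- a)))) * 1)  →  (- (- (- (- a))));  E = ((- (- (- (- (- a))))) + (2 + 3))
2. [neg_neg →] (- (- (- a)))  →  (- a);  E = ((- (- (- a))) + (2 + 3))
3. [neg_neg →] (- (- a))  →  a;  cost 6 ≤ 6, done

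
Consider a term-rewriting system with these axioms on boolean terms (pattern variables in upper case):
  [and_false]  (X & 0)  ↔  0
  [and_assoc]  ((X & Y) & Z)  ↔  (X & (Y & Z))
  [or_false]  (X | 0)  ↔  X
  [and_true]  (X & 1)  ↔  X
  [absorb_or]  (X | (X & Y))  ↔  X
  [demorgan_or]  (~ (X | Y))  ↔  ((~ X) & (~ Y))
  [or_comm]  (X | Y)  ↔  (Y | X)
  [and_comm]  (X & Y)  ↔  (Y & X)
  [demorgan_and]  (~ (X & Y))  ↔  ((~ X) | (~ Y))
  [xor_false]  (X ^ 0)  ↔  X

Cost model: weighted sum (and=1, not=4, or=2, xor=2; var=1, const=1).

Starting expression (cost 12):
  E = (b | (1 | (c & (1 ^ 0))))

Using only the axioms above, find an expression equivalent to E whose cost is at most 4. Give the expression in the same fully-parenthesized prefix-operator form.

(b | 1)   [cost 4]

step 1: and_comm (→) rewrites (c & (1 ^ 0)) into ((1 ^ 0) & c), now (b | (1 | ((1 ^ 0) & c)))
step 2: xor_false (→) rewrites (1 ^ 0) into 1, now (b | (1 | (1 & c)))
step 3: absorb_or (→) rewrites (1 | (1 & c)) into 1, reaching cost 4 (bound 4)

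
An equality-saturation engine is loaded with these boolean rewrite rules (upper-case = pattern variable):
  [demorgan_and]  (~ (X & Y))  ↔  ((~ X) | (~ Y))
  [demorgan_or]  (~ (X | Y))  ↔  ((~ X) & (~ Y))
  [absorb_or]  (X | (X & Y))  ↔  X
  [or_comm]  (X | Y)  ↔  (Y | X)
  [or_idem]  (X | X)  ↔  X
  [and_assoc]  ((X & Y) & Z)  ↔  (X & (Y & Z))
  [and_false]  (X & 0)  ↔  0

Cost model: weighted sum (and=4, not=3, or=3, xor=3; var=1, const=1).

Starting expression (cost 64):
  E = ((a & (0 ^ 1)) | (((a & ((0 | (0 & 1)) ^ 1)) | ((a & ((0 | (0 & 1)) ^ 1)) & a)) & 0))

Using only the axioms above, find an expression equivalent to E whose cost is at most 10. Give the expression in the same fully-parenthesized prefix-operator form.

(a & (0 ^ 1))   [cost 10]

(1) ((a & ((0 | (0 & 1)) ^ 1)) | ((a & ((0 | (0 & 1)) ^ 1)) & a))  =[absorb_or →]=  (a & ((0 | (0 & 1)) ^ 1))    ⊢ ((a & (0 ^ 1)) | ((a & ((0 | (0 & 1)) ^ 1)) & 0))
(2) (0 | (0 & 1))  =[absorb_or →]=  0    ⊢ ((a & (0 ^ 1)) | ((a & (0 ^ 1)) & 0))
(3) ((a & (0 ^ 1)) | ((a & (0 ^ 1)) & 0))  =[absorb_or →]=  (a & (0 ^ 1))    ⊢ cost 10, within 10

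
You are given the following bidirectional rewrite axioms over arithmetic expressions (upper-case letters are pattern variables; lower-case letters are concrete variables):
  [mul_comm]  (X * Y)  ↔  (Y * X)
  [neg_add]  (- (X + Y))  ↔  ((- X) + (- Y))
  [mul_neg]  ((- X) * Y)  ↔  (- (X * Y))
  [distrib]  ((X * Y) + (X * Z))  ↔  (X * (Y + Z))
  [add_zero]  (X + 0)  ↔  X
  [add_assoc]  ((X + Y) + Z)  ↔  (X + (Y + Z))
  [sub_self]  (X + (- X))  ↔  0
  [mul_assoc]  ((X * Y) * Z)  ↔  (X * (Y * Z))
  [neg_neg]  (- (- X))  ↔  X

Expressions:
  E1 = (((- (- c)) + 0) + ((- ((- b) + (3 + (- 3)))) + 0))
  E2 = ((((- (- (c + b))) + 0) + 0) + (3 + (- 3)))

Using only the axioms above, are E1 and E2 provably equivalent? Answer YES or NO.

(1) (3 + (- 3))  =[sub_self →]=  0    ⊢ (((- (- c)) + 0) + ((- ((- b) + 0)) + 0))
(2) ((- (- c)) + 0)  =[add_zero →]=  (- (- c))    ⊢ ((- (- c)) + ((- ((- b) + 0)) + 0))
(3) (- (- c))  =[neg_neg →]=  c    ⊢ (c + ((- ((- b) + 0)) + 0))
(4) ((- b) + 0)  =[add_zero →]=  (- b)    ⊢ (c + ((- (- b)) + 0))
(5) (- (- b))  =[neg_neg →]=  b    ⊢ (c + (b + 0))
(6) (b + 0)  =[add_zero →]=  b    ⊢ (c + b)
(7) (c + b)  =[add_zero ←]=  ((c + b) + 0)
(8) ((c + b) + 0)  =[add_zero ←]=  (((c + b) + 0) + 0)
(9) 0  =[sub_self ←]=  (3 + (- 3))    ⊢ (((c + b) + 0) + (3 + (- 3)))
(10) (c + b)  =[add_zero ←]=  ((c + b) + 0)    ⊢ ((((c + b) + 0) + 0) + (3 + (- 3)))
(11) (c + b)  =[neg_neg ←]=  (- (- (c + b)))    ⊢ E2

YES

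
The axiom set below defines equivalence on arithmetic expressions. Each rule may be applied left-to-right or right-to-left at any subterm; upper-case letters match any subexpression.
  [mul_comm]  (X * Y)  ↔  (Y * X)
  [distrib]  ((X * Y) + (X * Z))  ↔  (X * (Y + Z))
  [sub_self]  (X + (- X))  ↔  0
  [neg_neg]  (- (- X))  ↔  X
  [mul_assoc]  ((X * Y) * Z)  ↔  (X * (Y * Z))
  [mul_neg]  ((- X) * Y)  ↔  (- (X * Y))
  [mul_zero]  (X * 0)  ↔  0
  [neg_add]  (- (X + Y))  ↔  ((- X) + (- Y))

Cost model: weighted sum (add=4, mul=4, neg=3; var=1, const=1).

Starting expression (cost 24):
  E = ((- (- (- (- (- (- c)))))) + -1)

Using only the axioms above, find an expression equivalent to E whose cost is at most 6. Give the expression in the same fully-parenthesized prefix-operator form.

(1) (- (- (- c)))  =[neg_neg →]=  (- c)    ⊢ ((- (- (- (- c)))) + -1)
(2) (- (- c))  =[neg_neg →]=  c    ⊢ ((- (- c)) + -1)
(3) (- (- c))  =[neg_neg →]=  c    ⊢ cost 6, within 6

(c + -1)   [cost 6]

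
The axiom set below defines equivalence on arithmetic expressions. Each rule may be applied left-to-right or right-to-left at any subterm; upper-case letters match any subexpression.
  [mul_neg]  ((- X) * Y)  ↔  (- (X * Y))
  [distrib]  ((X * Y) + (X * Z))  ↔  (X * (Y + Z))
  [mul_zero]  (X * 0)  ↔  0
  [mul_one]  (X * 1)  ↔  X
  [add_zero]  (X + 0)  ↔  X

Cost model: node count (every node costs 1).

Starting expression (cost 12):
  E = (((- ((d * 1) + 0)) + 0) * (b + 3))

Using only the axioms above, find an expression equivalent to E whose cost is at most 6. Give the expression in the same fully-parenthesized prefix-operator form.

(1) ((d * 1) + 0)  =[add_zero →]=  (d * 1)    ⊢ (((- (d * 1)) + 0) * (b + 3))
(2) (d * 1)  =[mul_one →]=  d    ⊢ (((- d) + 0) * (b + 3))
(3) ((- d) + 0)  =[add_zero →]=  (- d)    ⊢ cost 6, within 6

((- d) * (b + 3))   [cost 6]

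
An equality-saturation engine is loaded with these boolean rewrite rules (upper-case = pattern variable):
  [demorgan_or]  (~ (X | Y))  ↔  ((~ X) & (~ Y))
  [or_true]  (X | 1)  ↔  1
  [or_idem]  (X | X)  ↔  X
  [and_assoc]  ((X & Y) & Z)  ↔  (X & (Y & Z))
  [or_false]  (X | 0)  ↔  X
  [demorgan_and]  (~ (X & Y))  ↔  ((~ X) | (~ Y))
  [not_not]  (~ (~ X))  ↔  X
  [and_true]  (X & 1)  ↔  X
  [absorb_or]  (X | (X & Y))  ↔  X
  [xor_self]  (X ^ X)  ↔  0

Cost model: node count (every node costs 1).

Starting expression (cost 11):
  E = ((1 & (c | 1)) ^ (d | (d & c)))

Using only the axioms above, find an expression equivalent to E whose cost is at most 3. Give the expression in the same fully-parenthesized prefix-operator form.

(1 ^ d)   [cost 3]

(1) (d | (d & c))  =[absorb_or →]=  d    ⊢ ((1 & (c | 1)) ^ d)
(2) (c | 1)  =[or_true →]=  1    ⊢ ((1 & 1) ^ d)
(3) (1 & 1)  =[and_true →]=  1    ⊢ cost 3, within 3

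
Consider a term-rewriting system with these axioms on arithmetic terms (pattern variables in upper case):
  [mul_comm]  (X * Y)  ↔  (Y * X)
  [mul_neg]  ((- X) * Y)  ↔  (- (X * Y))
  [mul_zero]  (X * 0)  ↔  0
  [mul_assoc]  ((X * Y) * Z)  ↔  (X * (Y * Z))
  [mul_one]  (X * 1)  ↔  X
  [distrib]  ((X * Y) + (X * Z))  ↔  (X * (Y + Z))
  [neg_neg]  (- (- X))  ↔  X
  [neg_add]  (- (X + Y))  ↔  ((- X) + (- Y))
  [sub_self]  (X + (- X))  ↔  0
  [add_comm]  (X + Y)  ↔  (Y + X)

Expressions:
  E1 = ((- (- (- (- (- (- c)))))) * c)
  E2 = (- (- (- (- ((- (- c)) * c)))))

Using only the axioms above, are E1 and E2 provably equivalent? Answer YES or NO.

(1) (- (- (- (- (- (- c))))))  =[neg_neg →]=  (- (- (- (- c))))    ⊢ ((- (- (- (- c)))) * c)
(2) (- (- (- c)))  =[neg_neg →]=  (- c)    ⊢ ((- (- c)) * c)
(3) ((- (- c)) * c)  =[neg_neg ←]=  (- (- ((- (- c)) * c)))
(4) (- ((- (- c)) * c))  =[neg_neg ←]=  (- (- (- ((- (- c)) * c))))    ⊢ E2

YES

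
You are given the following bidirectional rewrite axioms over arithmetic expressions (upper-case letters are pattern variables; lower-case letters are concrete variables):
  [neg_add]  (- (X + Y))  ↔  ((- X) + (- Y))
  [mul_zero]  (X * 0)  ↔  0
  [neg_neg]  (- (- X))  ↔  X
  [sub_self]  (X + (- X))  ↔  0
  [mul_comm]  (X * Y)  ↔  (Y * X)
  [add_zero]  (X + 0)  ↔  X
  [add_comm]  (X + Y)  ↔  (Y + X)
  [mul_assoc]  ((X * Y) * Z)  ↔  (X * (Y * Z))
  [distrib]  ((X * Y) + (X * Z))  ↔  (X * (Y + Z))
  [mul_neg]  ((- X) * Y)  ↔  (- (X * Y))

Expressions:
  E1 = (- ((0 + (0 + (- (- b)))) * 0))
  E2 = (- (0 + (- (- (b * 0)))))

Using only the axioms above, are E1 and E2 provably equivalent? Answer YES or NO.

YES

(1) (- (- b))  =[neg_neg →]=  b    ⊢ (- ((0 + (0 + b)) * 0))
(2) (0 + (0 + b))  =[add_comm →]=  ((0 + b) + 0)    ⊢ (- (((0 + b) + 0) * 0))
(3) (0 + b)  =[add_comm →]=  (b + 0)    ⊢ (- (((b + 0) + 0) * 0))
(4) ((b + 0) + 0)  =[add_zero →]=  (b + 0)    ⊢ (- ((b + 0) * 0))
(5) (b + 0)  =[add_zero →]=  b    ⊢ (- (b * 0))
(6) (b * 0)  =[add_zero ←]=  ((b * 0) + 0)    ⊢ (- ((b * 0) + 0))
(7) ((b * 0) + 0)  =[add_comm →]=  (0 + (b * 0))    ⊢ (- (0 + (b * 0)))
(8) (b * 0)  =[neg_neg ←]=  (- (- (b * 0)))    ⊢ E2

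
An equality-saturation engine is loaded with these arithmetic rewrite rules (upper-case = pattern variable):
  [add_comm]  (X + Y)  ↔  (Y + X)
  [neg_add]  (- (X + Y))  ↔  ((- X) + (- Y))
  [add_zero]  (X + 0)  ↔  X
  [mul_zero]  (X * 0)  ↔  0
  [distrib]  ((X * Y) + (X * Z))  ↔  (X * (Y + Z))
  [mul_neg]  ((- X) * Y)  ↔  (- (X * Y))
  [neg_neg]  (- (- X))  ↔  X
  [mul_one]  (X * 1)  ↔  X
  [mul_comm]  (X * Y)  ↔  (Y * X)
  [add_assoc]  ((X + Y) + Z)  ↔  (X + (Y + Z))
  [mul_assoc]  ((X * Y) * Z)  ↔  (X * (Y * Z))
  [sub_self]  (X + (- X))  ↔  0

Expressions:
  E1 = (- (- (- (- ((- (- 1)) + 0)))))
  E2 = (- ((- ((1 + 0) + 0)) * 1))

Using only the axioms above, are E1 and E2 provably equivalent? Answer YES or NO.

YES

step 1: neg_neg (→) rewrites (- (- (- (- ((- (- 1)) + 0))))) into (- (- ((- (- 1)) + 0)))
step 2: neg_neg (→) rewrites (- (- 1)) into 1, now (- (- (1 + 0)))
step 3: mul_one (←) rewrites (- (1 + 0)) into ((- (1 + 0)) * 1), now (- ((- (1 + 0)) * 1))
step 4: add_zero (←) rewrites (1 + 0) into ((1 + 0) + 0), which is E2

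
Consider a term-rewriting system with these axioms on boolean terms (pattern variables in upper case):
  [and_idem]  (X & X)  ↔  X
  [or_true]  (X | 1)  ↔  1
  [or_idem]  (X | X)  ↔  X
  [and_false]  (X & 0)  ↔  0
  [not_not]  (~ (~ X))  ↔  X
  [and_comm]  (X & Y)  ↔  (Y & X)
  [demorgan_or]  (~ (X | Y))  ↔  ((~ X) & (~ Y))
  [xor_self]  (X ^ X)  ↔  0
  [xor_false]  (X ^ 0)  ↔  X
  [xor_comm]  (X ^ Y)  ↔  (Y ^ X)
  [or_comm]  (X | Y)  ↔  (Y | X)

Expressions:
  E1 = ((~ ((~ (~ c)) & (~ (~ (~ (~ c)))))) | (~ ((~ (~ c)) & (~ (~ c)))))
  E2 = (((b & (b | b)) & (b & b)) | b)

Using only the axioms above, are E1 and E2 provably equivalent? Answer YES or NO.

NO

All listed rules preserve value, hence provable equivalence implies equal values everywhere; look for a separating assignment.
b=0, c=0 gives E1 ↦ 1, E2 ↦ 0; values differ ⇒ not provably equivalent.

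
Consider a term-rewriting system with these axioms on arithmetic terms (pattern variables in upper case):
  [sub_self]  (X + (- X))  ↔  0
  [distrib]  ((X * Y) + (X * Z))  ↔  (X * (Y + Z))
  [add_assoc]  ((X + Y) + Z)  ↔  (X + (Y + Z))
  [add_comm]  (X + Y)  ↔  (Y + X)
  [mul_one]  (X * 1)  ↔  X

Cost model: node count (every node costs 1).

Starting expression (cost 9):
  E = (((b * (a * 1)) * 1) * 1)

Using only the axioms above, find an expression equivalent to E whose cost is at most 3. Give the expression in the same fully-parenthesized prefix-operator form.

(b * a)   [cost 3]

(1) (a * 1)  =[mul_one →]=  a    ⊢ (((b * a) * 1) * 1)
(2) (((b * a) * 1) * 1)  =[mul_one →]=  ((b * a) * 1)
(3) ((b * a) * 1)  =[mul_one →]=  (b * a)    ⊢ cost 3, within 3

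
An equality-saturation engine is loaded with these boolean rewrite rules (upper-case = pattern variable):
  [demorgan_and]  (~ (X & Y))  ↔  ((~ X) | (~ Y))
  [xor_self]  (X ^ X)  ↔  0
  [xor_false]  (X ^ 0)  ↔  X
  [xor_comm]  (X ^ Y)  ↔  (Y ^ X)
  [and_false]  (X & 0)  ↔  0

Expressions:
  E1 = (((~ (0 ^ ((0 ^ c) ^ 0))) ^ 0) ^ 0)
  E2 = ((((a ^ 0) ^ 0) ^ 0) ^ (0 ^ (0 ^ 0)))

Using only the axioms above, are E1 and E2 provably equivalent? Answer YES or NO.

The axioms are sound identities: if E1 ↔* E2 then E1 and E2 evaluate identically under any assignment.
Under a=0, c=0: E1 evaluates to 1, E2 to 0. Distinct ⇒ no rewrite sequence connects them.

NO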